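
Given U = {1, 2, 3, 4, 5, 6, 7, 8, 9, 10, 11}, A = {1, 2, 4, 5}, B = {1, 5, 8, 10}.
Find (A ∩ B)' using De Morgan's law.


U = {1, 2, 3, 4, 5, 6, 7, 8, 9, 10, 11}
A = {1, 2, 4, 5}, B = {1, 5, 8, 10}
A ∩ B = {1, 5}
(A ∩ B)' = U \ (A ∩ B) = {2, 3, 4, 6, 7, 8, 9, 10, 11}
Verification via A' ∪ B': A' = {3, 6, 7, 8, 9, 10, 11}, B' = {2, 3, 4, 6, 7, 9, 11}
A' ∪ B' = {2, 3, 4, 6, 7, 8, 9, 10, 11} ✓

{2, 3, 4, 6, 7, 8, 9, 10, 11}


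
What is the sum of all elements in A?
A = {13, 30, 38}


Set A = {13, 30, 38}
Sum = 13 + 30 + 38 = 81

81


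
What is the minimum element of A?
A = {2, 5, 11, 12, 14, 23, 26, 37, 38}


Set A = {2, 5, 11, 12, 14, 23, 26, 37, 38}
Elements in ascending order: 2, 5, 11, 12, 14, 23, 26, 37, 38
The smallest element is 2.

2


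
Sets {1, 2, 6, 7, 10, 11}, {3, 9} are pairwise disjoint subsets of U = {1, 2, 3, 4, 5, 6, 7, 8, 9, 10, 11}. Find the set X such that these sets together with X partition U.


U = {1, 2, 3, 4, 5, 6, 7, 8, 9, 10, 11}
Shown blocks: {1, 2, 6, 7, 10, 11}, {3, 9}
A partition's blocks are pairwise disjoint and cover U, so the missing block = U \ (union of shown blocks).
Union of shown blocks: {1, 2, 3, 6, 7, 9, 10, 11}
Missing block = U \ (union) = {4, 5, 8}

{4, 5, 8}


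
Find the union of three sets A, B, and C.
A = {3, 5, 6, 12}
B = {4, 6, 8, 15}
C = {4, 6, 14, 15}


Set A = {3, 5, 6, 12}
Set B = {4, 6, 8, 15}
Set C = {4, 6, 14, 15}
First, A ∪ B = {3, 4, 5, 6, 8, 12, 15}
Then, (A ∪ B) ∪ C = {3, 4, 5, 6, 8, 12, 14, 15}

{3, 4, 5, 6, 8, 12, 14, 15}


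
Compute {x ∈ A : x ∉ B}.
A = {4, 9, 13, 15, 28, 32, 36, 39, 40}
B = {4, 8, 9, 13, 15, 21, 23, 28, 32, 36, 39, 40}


Set A = {4, 9, 13, 15, 28, 32, 36, 39, 40}
Set B = {4, 8, 9, 13, 15, 21, 23, 28, 32, 36, 39, 40}
Check each element of A against B:
4 ∈ B, 9 ∈ B, 13 ∈ B, 15 ∈ B, 28 ∈ B, 32 ∈ B, 36 ∈ B, 39 ∈ B, 40 ∈ B
Elements of A not in B: {}

{}


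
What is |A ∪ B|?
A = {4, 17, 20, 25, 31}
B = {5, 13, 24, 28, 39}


Set A = {4, 17, 20, 25, 31}, |A| = 5
Set B = {5, 13, 24, 28, 39}, |B| = 5
A ∩ B = {}, |A ∩ B| = 0
|A ∪ B| = |A| + |B| - |A ∩ B| = 5 + 5 - 0 = 10

10


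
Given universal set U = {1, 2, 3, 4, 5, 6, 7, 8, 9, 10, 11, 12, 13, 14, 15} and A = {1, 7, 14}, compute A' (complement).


Universal set U = {1, 2, 3, 4, 5, 6, 7, 8, 9, 10, 11, 12, 13, 14, 15}
Set A = {1, 7, 14}
A' = U \ A = elements in U but not in A
Checking each element of U:
1 (in A, exclude), 2 (not in A, include), 3 (not in A, include), 4 (not in A, include), 5 (not in A, include), 6 (not in A, include), 7 (in A, exclude), 8 (not in A, include), 9 (not in A, include), 10 (not in A, include), 11 (not in A, include), 12 (not in A, include), 13 (not in A, include), 14 (in A, exclude), 15 (not in A, include)
A' = {2, 3, 4, 5, 6, 8, 9, 10, 11, 12, 13, 15}

{2, 3, 4, 5, 6, 8, 9, 10, 11, 12, 13, 15}


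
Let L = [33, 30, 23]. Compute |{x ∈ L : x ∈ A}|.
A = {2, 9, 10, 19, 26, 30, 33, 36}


Set A = {2, 9, 10, 19, 26, 30, 33, 36}
Candidates: [33, 30, 23]
Check each candidate:
33 ∈ A, 30 ∈ A, 23 ∉ A
Count of candidates in A: 2

2


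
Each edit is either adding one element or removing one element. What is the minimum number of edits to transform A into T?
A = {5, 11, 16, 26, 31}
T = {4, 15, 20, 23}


Set A = {5, 11, 16, 26, 31}
Set T = {4, 15, 20, 23}
Elements to remove from A (in A, not in T): {5, 11, 16, 26, 31} → 5 removals
Elements to add to A (in T, not in A): {4, 15, 20, 23} → 4 additions
Total edits = 5 + 4 = 9

9


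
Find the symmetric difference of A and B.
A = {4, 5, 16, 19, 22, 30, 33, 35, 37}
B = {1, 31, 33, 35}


Set A = {4, 5, 16, 19, 22, 30, 33, 35, 37}
Set B = {1, 31, 33, 35}
A △ B = (A \ B) ∪ (B \ A)
Elements in A but not B: {4, 5, 16, 19, 22, 30, 37}
Elements in B but not A: {1, 31}
A △ B = {1, 4, 5, 16, 19, 22, 30, 31, 37}

{1, 4, 5, 16, 19, 22, 30, 31, 37}


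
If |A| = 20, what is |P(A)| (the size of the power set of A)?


The set has 20 elements.
The power set contains all possible subsets.
|P(A)| = 2^|A| = 2^20 = 1048576

1048576


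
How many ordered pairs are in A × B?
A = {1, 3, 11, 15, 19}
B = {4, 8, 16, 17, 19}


Set A = {1, 3, 11, 15, 19} has 5 elements.
Set B = {4, 8, 16, 17, 19} has 5 elements.
|A × B| = |A| × |B| = 5 × 5 = 25

25


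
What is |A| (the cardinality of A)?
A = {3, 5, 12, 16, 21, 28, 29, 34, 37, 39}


Set A = {3, 5, 12, 16, 21, 28, 29, 34, 37, 39}
Listing elements: 3, 5, 12, 16, 21, 28, 29, 34, 37, 39
Counting: 10 elements
|A| = 10

10


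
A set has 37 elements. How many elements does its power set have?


The set has 37 elements.
The power set contains all possible subsets.
|P(A)| = 2^|A| = 2^37 = 137438953472

137438953472


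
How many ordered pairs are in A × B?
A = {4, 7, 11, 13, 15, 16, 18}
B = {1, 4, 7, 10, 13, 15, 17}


Set A = {4, 7, 11, 13, 15, 16, 18} has 7 elements.
Set B = {1, 4, 7, 10, 13, 15, 17} has 7 elements.
|A × B| = |A| × |B| = 7 × 7 = 49

49


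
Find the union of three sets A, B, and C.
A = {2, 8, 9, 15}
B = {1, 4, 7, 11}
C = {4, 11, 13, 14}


Set A = {2, 8, 9, 15}
Set B = {1, 4, 7, 11}
Set C = {4, 11, 13, 14}
First, A ∪ B = {1, 2, 4, 7, 8, 9, 11, 15}
Then, (A ∪ B) ∪ C = {1, 2, 4, 7, 8, 9, 11, 13, 14, 15}

{1, 2, 4, 7, 8, 9, 11, 13, 14, 15}


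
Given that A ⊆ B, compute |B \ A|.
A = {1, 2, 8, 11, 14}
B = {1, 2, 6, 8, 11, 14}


Set A = {1, 2, 8, 11, 14}, |A| = 5
Set B = {1, 2, 6, 8, 11, 14}, |B| = 6
Since A ⊆ B: B \ A = {6}
|B| - |A| = 6 - 5 = 1

1


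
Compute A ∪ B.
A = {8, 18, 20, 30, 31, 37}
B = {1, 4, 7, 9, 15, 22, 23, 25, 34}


Set A = {8, 18, 20, 30, 31, 37}
Set B = {1, 4, 7, 9, 15, 22, 23, 25, 34}
A ∪ B includes all elements in either set.
Elements from A: {8, 18, 20, 30, 31, 37}
Elements from B not already included: {1, 4, 7, 9, 15, 22, 23, 25, 34}
A ∪ B = {1, 4, 7, 8, 9, 15, 18, 20, 22, 23, 25, 30, 31, 34, 37}

{1, 4, 7, 8, 9, 15, 18, 20, 22, 23, 25, 30, 31, 34, 37}


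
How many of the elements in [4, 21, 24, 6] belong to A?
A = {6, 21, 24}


Set A = {6, 21, 24}
Candidates: [4, 21, 24, 6]
Check each candidate:
4 ∉ A, 21 ∈ A, 24 ∈ A, 6 ∈ A
Count of candidates in A: 3

3


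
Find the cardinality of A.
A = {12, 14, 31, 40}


Set A = {12, 14, 31, 40}
Listing elements: 12, 14, 31, 40
Counting: 4 elements
|A| = 4

4


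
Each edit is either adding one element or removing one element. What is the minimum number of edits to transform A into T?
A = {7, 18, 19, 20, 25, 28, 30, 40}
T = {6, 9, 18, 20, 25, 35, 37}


Set A = {7, 18, 19, 20, 25, 28, 30, 40}
Set T = {6, 9, 18, 20, 25, 35, 37}
Elements to remove from A (in A, not in T): {7, 19, 28, 30, 40} → 5 removals
Elements to add to A (in T, not in A): {6, 9, 35, 37} → 4 additions
Total edits = 5 + 4 = 9

9


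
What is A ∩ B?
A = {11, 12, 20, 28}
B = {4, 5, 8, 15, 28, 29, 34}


Set A = {11, 12, 20, 28}
Set B = {4, 5, 8, 15, 28, 29, 34}
A ∩ B includes only elements in both sets.
Check each element of A against B:
11 ✗, 12 ✗, 20 ✗, 28 ✓
A ∩ B = {28}

{28}


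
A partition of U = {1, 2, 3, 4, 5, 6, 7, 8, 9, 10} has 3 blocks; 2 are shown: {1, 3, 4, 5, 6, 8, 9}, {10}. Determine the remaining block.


U = {1, 2, 3, 4, 5, 6, 7, 8, 9, 10}
Shown blocks: {1, 3, 4, 5, 6, 8, 9}, {10}
A partition's blocks are pairwise disjoint and cover U, so the missing block = U \ (union of shown blocks).
Union of shown blocks: {1, 3, 4, 5, 6, 8, 9, 10}
Missing block = U \ (union) = {2, 7}

{2, 7}


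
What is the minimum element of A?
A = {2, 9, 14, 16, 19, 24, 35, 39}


Set A = {2, 9, 14, 16, 19, 24, 35, 39}
Elements in ascending order: 2, 9, 14, 16, 19, 24, 35, 39
The smallest element is 2.

2


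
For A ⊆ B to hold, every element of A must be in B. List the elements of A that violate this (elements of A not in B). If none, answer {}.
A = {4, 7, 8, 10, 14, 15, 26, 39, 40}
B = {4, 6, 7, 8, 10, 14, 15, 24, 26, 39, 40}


Set A = {4, 7, 8, 10, 14, 15, 26, 39, 40}
Set B = {4, 6, 7, 8, 10, 14, 15, 24, 26, 39, 40}
Check each element of A against B:
4 ∈ B, 7 ∈ B, 8 ∈ B, 10 ∈ B, 14 ∈ B, 15 ∈ B, 26 ∈ B, 39 ∈ B, 40 ∈ B
Elements of A not in B: {}

{}


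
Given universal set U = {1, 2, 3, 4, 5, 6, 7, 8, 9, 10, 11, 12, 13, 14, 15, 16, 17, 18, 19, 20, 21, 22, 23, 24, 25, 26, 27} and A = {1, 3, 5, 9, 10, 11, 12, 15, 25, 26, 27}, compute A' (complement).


Universal set U = {1, 2, 3, 4, 5, 6, 7, 8, 9, 10, 11, 12, 13, 14, 15, 16, 17, 18, 19, 20, 21, 22, 23, 24, 25, 26, 27}
Set A = {1, 3, 5, 9, 10, 11, 12, 15, 25, 26, 27}
A' = U \ A = elements in U but not in A
Checking each element of U:
1 (in A, exclude), 2 (not in A, include), 3 (in A, exclude), 4 (not in A, include), 5 (in A, exclude), 6 (not in A, include), 7 (not in A, include), 8 (not in A, include), 9 (in A, exclude), 10 (in A, exclude), 11 (in A, exclude), 12 (in A, exclude), 13 (not in A, include), 14 (not in A, include), 15 (in A, exclude), 16 (not in A, include), 17 (not in A, include), 18 (not in A, include), 19 (not in A, include), 20 (not in A, include), 21 (not in A, include), 22 (not in A, include), 23 (not in A, include), 24 (not in A, include), 25 (in A, exclude), 26 (in A, exclude), 27 (in A, exclude)
A' = {2, 4, 6, 7, 8, 13, 14, 16, 17, 18, 19, 20, 21, 22, 23, 24}

{2, 4, 6, 7, 8, 13, 14, 16, 17, 18, 19, 20, 21, 22, 23, 24}


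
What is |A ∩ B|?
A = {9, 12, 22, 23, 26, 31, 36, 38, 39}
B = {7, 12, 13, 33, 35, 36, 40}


Set A = {9, 12, 22, 23, 26, 31, 36, 38, 39}
Set B = {7, 12, 13, 33, 35, 36, 40}
A ∩ B = {12, 36}
|A ∩ B| = 2

2


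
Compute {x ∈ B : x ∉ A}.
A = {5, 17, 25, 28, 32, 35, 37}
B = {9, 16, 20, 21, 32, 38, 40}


Set A = {5, 17, 25, 28, 32, 35, 37}
Set B = {9, 16, 20, 21, 32, 38, 40}
Check each element of B against A:
9 ∉ A (include), 16 ∉ A (include), 20 ∉ A (include), 21 ∉ A (include), 32 ∈ A, 38 ∉ A (include), 40 ∉ A (include)
Elements of B not in A: {9, 16, 20, 21, 38, 40}

{9, 16, 20, 21, 38, 40}


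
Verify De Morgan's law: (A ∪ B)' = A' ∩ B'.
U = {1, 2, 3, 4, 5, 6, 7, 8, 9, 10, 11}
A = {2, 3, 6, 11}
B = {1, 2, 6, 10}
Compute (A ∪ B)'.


U = {1, 2, 3, 4, 5, 6, 7, 8, 9, 10, 11}
A = {2, 3, 6, 11}, B = {1, 2, 6, 10}
A ∪ B = {1, 2, 3, 6, 10, 11}
(A ∪ B)' = U \ (A ∪ B) = {4, 5, 7, 8, 9}
Verification via A' ∩ B': A' = {1, 4, 5, 7, 8, 9, 10}, B' = {3, 4, 5, 7, 8, 9, 11}
A' ∩ B' = {4, 5, 7, 8, 9} ✓

{4, 5, 7, 8, 9}


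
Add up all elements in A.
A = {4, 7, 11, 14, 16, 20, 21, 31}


Set A = {4, 7, 11, 14, 16, 20, 21, 31}
Sum = 4 + 7 + 11 + 14 + 16 + 20 + 21 + 31 = 124

124


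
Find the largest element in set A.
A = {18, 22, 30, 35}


Set A = {18, 22, 30, 35}
Elements in ascending order: 18, 22, 30, 35
The largest element is 35.

35


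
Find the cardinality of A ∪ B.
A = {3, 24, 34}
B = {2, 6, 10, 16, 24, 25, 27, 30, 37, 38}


Set A = {3, 24, 34}, |A| = 3
Set B = {2, 6, 10, 16, 24, 25, 27, 30, 37, 38}, |B| = 10
A ∩ B = {24}, |A ∩ B| = 1
|A ∪ B| = |A| + |B| - |A ∩ B| = 3 + 10 - 1 = 12

12


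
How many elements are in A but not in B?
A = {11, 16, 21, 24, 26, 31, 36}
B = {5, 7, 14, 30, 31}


Set A = {11, 16, 21, 24, 26, 31, 36}
Set B = {5, 7, 14, 30, 31}
A \ B = {11, 16, 21, 24, 26, 36}
|A \ B| = 6

6


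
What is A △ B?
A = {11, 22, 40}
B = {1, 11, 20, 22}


Set A = {11, 22, 40}
Set B = {1, 11, 20, 22}
A △ B = (A \ B) ∪ (B \ A)
Elements in A but not B: {40}
Elements in B but not A: {1, 20}
A △ B = {1, 20, 40}

{1, 20, 40}


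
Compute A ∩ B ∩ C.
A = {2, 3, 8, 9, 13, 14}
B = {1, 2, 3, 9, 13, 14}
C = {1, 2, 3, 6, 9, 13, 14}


Set A = {2, 3, 8, 9, 13, 14}
Set B = {1, 2, 3, 9, 13, 14}
Set C = {1, 2, 3, 6, 9, 13, 14}
First, A ∩ B = {2, 3, 9, 13, 14}
Then, (A ∩ B) ∩ C = {2, 3, 9, 13, 14}

{2, 3, 9, 13, 14}


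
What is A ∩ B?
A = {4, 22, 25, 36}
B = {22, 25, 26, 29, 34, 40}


Set A = {4, 22, 25, 36}
Set B = {22, 25, 26, 29, 34, 40}
A ∩ B includes only elements in both sets.
Check each element of A against B:
4 ✗, 22 ✓, 25 ✓, 36 ✗
A ∩ B = {22, 25}

{22, 25}


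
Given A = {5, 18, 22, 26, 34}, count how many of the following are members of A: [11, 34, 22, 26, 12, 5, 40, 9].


Set A = {5, 18, 22, 26, 34}
Candidates: [11, 34, 22, 26, 12, 5, 40, 9]
Check each candidate:
11 ∉ A, 34 ∈ A, 22 ∈ A, 26 ∈ A, 12 ∉ A, 5 ∈ A, 40 ∉ A, 9 ∉ A
Count of candidates in A: 4

4


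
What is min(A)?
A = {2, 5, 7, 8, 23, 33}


Set A = {2, 5, 7, 8, 23, 33}
Elements in ascending order: 2, 5, 7, 8, 23, 33
The smallest element is 2.

2


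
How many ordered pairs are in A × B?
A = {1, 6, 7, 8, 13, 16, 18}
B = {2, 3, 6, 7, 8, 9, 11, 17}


Set A = {1, 6, 7, 8, 13, 16, 18} has 7 elements.
Set B = {2, 3, 6, 7, 8, 9, 11, 17} has 8 elements.
|A × B| = |A| × |B| = 7 × 8 = 56

56


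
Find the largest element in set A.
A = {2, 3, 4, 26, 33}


Set A = {2, 3, 4, 26, 33}
Elements in ascending order: 2, 3, 4, 26, 33
The largest element is 33.

33


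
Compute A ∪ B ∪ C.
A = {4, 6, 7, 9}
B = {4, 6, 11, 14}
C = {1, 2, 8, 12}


Set A = {4, 6, 7, 9}
Set B = {4, 6, 11, 14}
Set C = {1, 2, 8, 12}
First, A ∪ B = {4, 6, 7, 9, 11, 14}
Then, (A ∪ B) ∪ C = {1, 2, 4, 6, 7, 8, 9, 11, 12, 14}

{1, 2, 4, 6, 7, 8, 9, 11, 12, 14}


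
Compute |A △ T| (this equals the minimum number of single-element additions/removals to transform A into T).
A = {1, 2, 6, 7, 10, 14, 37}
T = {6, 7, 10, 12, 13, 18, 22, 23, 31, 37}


Set A = {1, 2, 6, 7, 10, 14, 37}
Set T = {6, 7, 10, 12, 13, 18, 22, 23, 31, 37}
Elements to remove from A (in A, not in T): {1, 2, 14} → 3 removals
Elements to add to A (in T, not in A): {12, 13, 18, 22, 23, 31} → 6 additions
Total edits = 3 + 6 = 9

9


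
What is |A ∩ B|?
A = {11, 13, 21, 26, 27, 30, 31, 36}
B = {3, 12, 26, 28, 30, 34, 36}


Set A = {11, 13, 21, 26, 27, 30, 31, 36}
Set B = {3, 12, 26, 28, 30, 34, 36}
A ∩ B = {26, 30, 36}
|A ∩ B| = 3

3


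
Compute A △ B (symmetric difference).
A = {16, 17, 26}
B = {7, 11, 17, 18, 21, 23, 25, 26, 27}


Set A = {16, 17, 26}
Set B = {7, 11, 17, 18, 21, 23, 25, 26, 27}
A △ B = (A \ B) ∪ (B \ A)
Elements in A but not B: {16}
Elements in B but not A: {7, 11, 18, 21, 23, 25, 27}
A △ B = {7, 11, 16, 18, 21, 23, 25, 27}

{7, 11, 16, 18, 21, 23, 25, 27}


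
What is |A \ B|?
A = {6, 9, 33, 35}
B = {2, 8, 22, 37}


Set A = {6, 9, 33, 35}
Set B = {2, 8, 22, 37}
A \ B = {6, 9, 33, 35}
|A \ B| = 4

4


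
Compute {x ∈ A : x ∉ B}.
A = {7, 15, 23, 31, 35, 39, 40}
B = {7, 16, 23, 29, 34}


Set A = {7, 15, 23, 31, 35, 39, 40}
Set B = {7, 16, 23, 29, 34}
Check each element of A against B:
7 ∈ B, 15 ∉ B (include), 23 ∈ B, 31 ∉ B (include), 35 ∉ B (include), 39 ∉ B (include), 40 ∉ B (include)
Elements of A not in B: {15, 31, 35, 39, 40}

{15, 31, 35, 39, 40}


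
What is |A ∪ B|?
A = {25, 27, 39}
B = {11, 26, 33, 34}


Set A = {25, 27, 39}, |A| = 3
Set B = {11, 26, 33, 34}, |B| = 4
A ∩ B = {}, |A ∩ B| = 0
|A ∪ B| = |A| + |B| - |A ∩ B| = 3 + 4 - 0 = 7

7


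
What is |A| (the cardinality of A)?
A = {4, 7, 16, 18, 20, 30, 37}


Set A = {4, 7, 16, 18, 20, 30, 37}
Listing elements: 4, 7, 16, 18, 20, 30, 37
Counting: 7 elements
|A| = 7

7


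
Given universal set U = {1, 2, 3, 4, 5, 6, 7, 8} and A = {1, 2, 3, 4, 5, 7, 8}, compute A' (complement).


Universal set U = {1, 2, 3, 4, 5, 6, 7, 8}
Set A = {1, 2, 3, 4, 5, 7, 8}
A' = U \ A = elements in U but not in A
Checking each element of U:
1 (in A, exclude), 2 (in A, exclude), 3 (in A, exclude), 4 (in A, exclude), 5 (in A, exclude), 6 (not in A, include), 7 (in A, exclude), 8 (in A, exclude)
A' = {6}

{6}


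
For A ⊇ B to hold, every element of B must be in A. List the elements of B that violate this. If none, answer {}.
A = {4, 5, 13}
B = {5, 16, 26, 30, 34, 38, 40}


Set A = {4, 5, 13}
Set B = {5, 16, 26, 30, 34, 38, 40}
Check each element of B against A:
5 ∈ A, 16 ∉ A (include), 26 ∉ A (include), 30 ∉ A (include), 34 ∉ A (include), 38 ∉ A (include), 40 ∉ A (include)
Elements of B not in A: {16, 26, 30, 34, 38, 40}

{16, 26, 30, 34, 38, 40}


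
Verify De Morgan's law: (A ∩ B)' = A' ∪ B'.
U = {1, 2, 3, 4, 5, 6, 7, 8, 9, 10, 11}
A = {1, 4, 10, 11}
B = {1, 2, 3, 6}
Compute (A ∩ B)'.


U = {1, 2, 3, 4, 5, 6, 7, 8, 9, 10, 11}
A = {1, 4, 10, 11}, B = {1, 2, 3, 6}
A ∩ B = {1}
(A ∩ B)' = U \ (A ∩ B) = {2, 3, 4, 5, 6, 7, 8, 9, 10, 11}
Verification via A' ∪ B': A' = {2, 3, 5, 6, 7, 8, 9}, B' = {4, 5, 7, 8, 9, 10, 11}
A' ∪ B' = {2, 3, 4, 5, 6, 7, 8, 9, 10, 11} ✓

{2, 3, 4, 5, 6, 7, 8, 9, 10, 11}


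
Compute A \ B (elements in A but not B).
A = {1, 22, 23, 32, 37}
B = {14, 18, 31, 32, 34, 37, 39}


Set A = {1, 22, 23, 32, 37}
Set B = {14, 18, 31, 32, 34, 37, 39}
A \ B includes elements in A that are not in B.
Check each element of A:
1 (not in B, keep), 22 (not in B, keep), 23 (not in B, keep), 32 (in B, remove), 37 (in B, remove)
A \ B = {1, 22, 23}

{1, 22, 23}


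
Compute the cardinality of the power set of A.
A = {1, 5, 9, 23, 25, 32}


Set A = {1, 5, 9, 23, 25, 32}
|A| = 6
The power set P(A) contains all subsets of A.
|P(A)| = 2^|A| = 2^6 = 64

64


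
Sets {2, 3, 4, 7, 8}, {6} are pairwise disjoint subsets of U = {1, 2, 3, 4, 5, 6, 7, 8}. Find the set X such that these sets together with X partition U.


U = {1, 2, 3, 4, 5, 6, 7, 8}
Shown blocks: {2, 3, 4, 7, 8}, {6}
A partition's blocks are pairwise disjoint and cover U, so the missing block = U \ (union of shown blocks).
Union of shown blocks: {2, 3, 4, 6, 7, 8}
Missing block = U \ (union) = {1, 5}

{1, 5}


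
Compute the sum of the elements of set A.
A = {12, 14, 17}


Set A = {12, 14, 17}
Sum = 12 + 14 + 17 = 43

43


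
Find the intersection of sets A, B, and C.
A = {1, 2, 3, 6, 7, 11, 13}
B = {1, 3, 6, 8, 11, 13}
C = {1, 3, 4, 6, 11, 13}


Set A = {1, 2, 3, 6, 7, 11, 13}
Set B = {1, 3, 6, 8, 11, 13}
Set C = {1, 3, 4, 6, 11, 13}
First, A ∩ B = {1, 3, 6, 11, 13}
Then, (A ∩ B) ∩ C = {1, 3, 6, 11, 13}

{1, 3, 6, 11, 13}


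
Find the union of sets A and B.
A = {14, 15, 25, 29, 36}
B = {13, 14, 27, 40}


Set A = {14, 15, 25, 29, 36}
Set B = {13, 14, 27, 40}
A ∪ B includes all elements in either set.
Elements from A: {14, 15, 25, 29, 36}
Elements from B not already included: {13, 27, 40}
A ∪ B = {13, 14, 15, 25, 27, 29, 36, 40}

{13, 14, 15, 25, 27, 29, 36, 40}


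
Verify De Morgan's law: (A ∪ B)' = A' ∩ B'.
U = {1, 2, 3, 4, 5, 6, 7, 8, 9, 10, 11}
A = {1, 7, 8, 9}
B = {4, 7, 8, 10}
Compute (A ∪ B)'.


U = {1, 2, 3, 4, 5, 6, 7, 8, 9, 10, 11}
A = {1, 7, 8, 9}, B = {4, 7, 8, 10}
A ∪ B = {1, 4, 7, 8, 9, 10}
(A ∪ B)' = U \ (A ∪ B) = {2, 3, 5, 6, 11}
Verification via A' ∩ B': A' = {2, 3, 4, 5, 6, 10, 11}, B' = {1, 2, 3, 5, 6, 9, 11}
A' ∩ B' = {2, 3, 5, 6, 11} ✓

{2, 3, 5, 6, 11}


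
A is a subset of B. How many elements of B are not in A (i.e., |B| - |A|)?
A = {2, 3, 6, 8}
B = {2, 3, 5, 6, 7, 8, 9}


Set A = {2, 3, 6, 8}, |A| = 4
Set B = {2, 3, 5, 6, 7, 8, 9}, |B| = 7
Since A ⊆ B: B \ A = {5, 7, 9}
|B| - |A| = 7 - 4 = 3

3


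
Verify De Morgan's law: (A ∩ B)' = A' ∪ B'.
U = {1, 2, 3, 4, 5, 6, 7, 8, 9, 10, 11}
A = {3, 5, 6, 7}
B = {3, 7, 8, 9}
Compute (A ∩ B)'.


U = {1, 2, 3, 4, 5, 6, 7, 8, 9, 10, 11}
A = {3, 5, 6, 7}, B = {3, 7, 8, 9}
A ∩ B = {3, 7}
(A ∩ B)' = U \ (A ∩ B) = {1, 2, 4, 5, 6, 8, 9, 10, 11}
Verification via A' ∪ B': A' = {1, 2, 4, 8, 9, 10, 11}, B' = {1, 2, 4, 5, 6, 10, 11}
A' ∪ B' = {1, 2, 4, 5, 6, 8, 9, 10, 11} ✓

{1, 2, 4, 5, 6, 8, 9, 10, 11}


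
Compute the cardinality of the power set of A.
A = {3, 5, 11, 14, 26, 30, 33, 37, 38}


Set A = {3, 5, 11, 14, 26, 30, 33, 37, 38}
|A| = 9
The power set P(A) contains all subsets of A.
|P(A)| = 2^|A| = 2^9 = 512

512


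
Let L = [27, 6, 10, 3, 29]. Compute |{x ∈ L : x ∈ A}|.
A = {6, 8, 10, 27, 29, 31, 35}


Set A = {6, 8, 10, 27, 29, 31, 35}
Candidates: [27, 6, 10, 3, 29]
Check each candidate:
27 ∈ A, 6 ∈ A, 10 ∈ A, 3 ∉ A, 29 ∈ A
Count of candidates in A: 4

4


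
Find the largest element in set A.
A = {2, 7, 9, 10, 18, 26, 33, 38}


Set A = {2, 7, 9, 10, 18, 26, 33, 38}
Elements in ascending order: 2, 7, 9, 10, 18, 26, 33, 38
The largest element is 38.

38


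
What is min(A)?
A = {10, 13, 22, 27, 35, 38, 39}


Set A = {10, 13, 22, 27, 35, 38, 39}
Elements in ascending order: 10, 13, 22, 27, 35, 38, 39
The smallest element is 10.

10


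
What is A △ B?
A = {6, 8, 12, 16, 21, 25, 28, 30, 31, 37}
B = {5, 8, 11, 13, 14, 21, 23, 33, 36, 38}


Set A = {6, 8, 12, 16, 21, 25, 28, 30, 31, 37}
Set B = {5, 8, 11, 13, 14, 21, 23, 33, 36, 38}
A △ B = (A \ B) ∪ (B \ A)
Elements in A but not B: {6, 12, 16, 25, 28, 30, 31, 37}
Elements in B but not A: {5, 11, 13, 14, 23, 33, 36, 38}
A △ B = {5, 6, 11, 12, 13, 14, 16, 23, 25, 28, 30, 31, 33, 36, 37, 38}

{5, 6, 11, 12, 13, 14, 16, 23, 25, 28, 30, 31, 33, 36, 37, 38}


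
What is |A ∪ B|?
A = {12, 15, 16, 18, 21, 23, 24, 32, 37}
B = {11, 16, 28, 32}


Set A = {12, 15, 16, 18, 21, 23, 24, 32, 37}, |A| = 9
Set B = {11, 16, 28, 32}, |B| = 4
A ∩ B = {16, 32}, |A ∩ B| = 2
|A ∪ B| = |A| + |B| - |A ∩ B| = 9 + 4 - 2 = 11

11


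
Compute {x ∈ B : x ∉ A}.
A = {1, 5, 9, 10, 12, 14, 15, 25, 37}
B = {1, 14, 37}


Set A = {1, 5, 9, 10, 12, 14, 15, 25, 37}
Set B = {1, 14, 37}
Check each element of B against A:
1 ∈ A, 14 ∈ A, 37 ∈ A
Elements of B not in A: {}

{}


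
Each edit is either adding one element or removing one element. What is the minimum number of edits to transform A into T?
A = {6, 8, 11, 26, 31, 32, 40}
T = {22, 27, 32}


Set A = {6, 8, 11, 26, 31, 32, 40}
Set T = {22, 27, 32}
Elements to remove from A (in A, not in T): {6, 8, 11, 26, 31, 40} → 6 removals
Elements to add to A (in T, not in A): {22, 27} → 2 additions
Total edits = 6 + 2 = 8

8


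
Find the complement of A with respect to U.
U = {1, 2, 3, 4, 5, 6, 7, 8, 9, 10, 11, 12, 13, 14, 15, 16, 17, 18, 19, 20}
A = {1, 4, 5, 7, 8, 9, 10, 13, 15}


Universal set U = {1, 2, 3, 4, 5, 6, 7, 8, 9, 10, 11, 12, 13, 14, 15, 16, 17, 18, 19, 20}
Set A = {1, 4, 5, 7, 8, 9, 10, 13, 15}
A' = U \ A = elements in U but not in A
Checking each element of U:
1 (in A, exclude), 2 (not in A, include), 3 (not in A, include), 4 (in A, exclude), 5 (in A, exclude), 6 (not in A, include), 7 (in A, exclude), 8 (in A, exclude), 9 (in A, exclude), 10 (in A, exclude), 11 (not in A, include), 12 (not in A, include), 13 (in A, exclude), 14 (not in A, include), 15 (in A, exclude), 16 (not in A, include), 17 (not in A, include), 18 (not in A, include), 19 (not in A, include), 20 (not in A, include)
A' = {2, 3, 6, 11, 12, 14, 16, 17, 18, 19, 20}

{2, 3, 6, 11, 12, 14, 16, 17, 18, 19, 20}


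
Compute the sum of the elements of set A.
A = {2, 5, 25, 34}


Set A = {2, 5, 25, 34}
Sum = 2 + 5 + 25 + 34 = 66

66


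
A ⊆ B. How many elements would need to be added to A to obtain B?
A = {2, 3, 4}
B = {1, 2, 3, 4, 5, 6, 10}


Set A = {2, 3, 4}, |A| = 3
Set B = {1, 2, 3, 4, 5, 6, 10}, |B| = 7
Since A ⊆ B: B \ A = {1, 5, 6, 10}
|B| - |A| = 7 - 3 = 4

4


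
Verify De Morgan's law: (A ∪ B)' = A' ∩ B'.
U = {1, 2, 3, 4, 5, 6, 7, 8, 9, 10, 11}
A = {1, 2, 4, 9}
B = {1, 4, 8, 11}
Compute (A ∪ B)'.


U = {1, 2, 3, 4, 5, 6, 7, 8, 9, 10, 11}
A = {1, 2, 4, 9}, B = {1, 4, 8, 11}
A ∪ B = {1, 2, 4, 8, 9, 11}
(A ∪ B)' = U \ (A ∪ B) = {3, 5, 6, 7, 10}
Verification via A' ∩ B': A' = {3, 5, 6, 7, 8, 10, 11}, B' = {2, 3, 5, 6, 7, 9, 10}
A' ∩ B' = {3, 5, 6, 7, 10} ✓

{3, 5, 6, 7, 10}


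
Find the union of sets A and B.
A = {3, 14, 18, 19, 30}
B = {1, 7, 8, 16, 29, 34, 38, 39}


Set A = {3, 14, 18, 19, 30}
Set B = {1, 7, 8, 16, 29, 34, 38, 39}
A ∪ B includes all elements in either set.
Elements from A: {3, 14, 18, 19, 30}
Elements from B not already included: {1, 7, 8, 16, 29, 34, 38, 39}
A ∪ B = {1, 3, 7, 8, 14, 16, 18, 19, 29, 30, 34, 38, 39}

{1, 3, 7, 8, 14, 16, 18, 19, 29, 30, 34, 38, 39}


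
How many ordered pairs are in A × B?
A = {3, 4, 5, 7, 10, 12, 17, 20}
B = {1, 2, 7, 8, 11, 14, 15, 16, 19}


Set A = {3, 4, 5, 7, 10, 12, 17, 20} has 8 elements.
Set B = {1, 2, 7, 8, 11, 14, 15, 16, 19} has 9 elements.
|A × B| = |A| × |B| = 8 × 9 = 72

72


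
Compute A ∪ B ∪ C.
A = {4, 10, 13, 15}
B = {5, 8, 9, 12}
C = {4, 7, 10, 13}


Set A = {4, 10, 13, 15}
Set B = {5, 8, 9, 12}
Set C = {4, 7, 10, 13}
First, A ∪ B = {4, 5, 8, 9, 10, 12, 13, 15}
Then, (A ∪ B) ∪ C = {4, 5, 7, 8, 9, 10, 12, 13, 15}

{4, 5, 7, 8, 9, 10, 12, 13, 15}


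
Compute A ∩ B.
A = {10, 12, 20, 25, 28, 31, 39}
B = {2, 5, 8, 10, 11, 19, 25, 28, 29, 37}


Set A = {10, 12, 20, 25, 28, 31, 39}
Set B = {2, 5, 8, 10, 11, 19, 25, 28, 29, 37}
A ∩ B includes only elements in both sets.
Check each element of A against B:
10 ✓, 12 ✗, 20 ✗, 25 ✓, 28 ✓, 31 ✗, 39 ✗
A ∩ B = {10, 25, 28}

{10, 25, 28}


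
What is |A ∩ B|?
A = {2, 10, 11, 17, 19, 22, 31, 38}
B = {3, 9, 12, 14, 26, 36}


Set A = {2, 10, 11, 17, 19, 22, 31, 38}
Set B = {3, 9, 12, 14, 26, 36}
A ∩ B = {}
|A ∩ B| = 0

0


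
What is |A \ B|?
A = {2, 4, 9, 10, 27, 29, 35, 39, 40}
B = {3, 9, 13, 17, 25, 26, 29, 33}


Set A = {2, 4, 9, 10, 27, 29, 35, 39, 40}
Set B = {3, 9, 13, 17, 25, 26, 29, 33}
A \ B = {2, 4, 10, 27, 35, 39, 40}
|A \ B| = 7

7


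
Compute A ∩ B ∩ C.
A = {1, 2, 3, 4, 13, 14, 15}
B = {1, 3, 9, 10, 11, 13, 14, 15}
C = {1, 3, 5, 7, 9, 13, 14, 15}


Set A = {1, 2, 3, 4, 13, 14, 15}
Set B = {1, 3, 9, 10, 11, 13, 14, 15}
Set C = {1, 3, 5, 7, 9, 13, 14, 15}
First, A ∩ B = {1, 3, 13, 14, 15}
Then, (A ∩ B) ∩ C = {1, 3, 13, 14, 15}

{1, 3, 13, 14, 15}


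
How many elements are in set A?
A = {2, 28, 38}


Set A = {2, 28, 38}
Listing elements: 2, 28, 38
Counting: 3 elements
|A| = 3

3


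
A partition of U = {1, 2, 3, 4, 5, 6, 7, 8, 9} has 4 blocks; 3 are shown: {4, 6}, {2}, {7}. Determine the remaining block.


U = {1, 2, 3, 4, 5, 6, 7, 8, 9}
Shown blocks: {4, 6}, {2}, {7}
A partition's blocks are pairwise disjoint and cover U, so the missing block = U \ (union of shown blocks).
Union of shown blocks: {2, 4, 6, 7}
Missing block = U \ (union) = {1, 3, 5, 8, 9}

{1, 3, 5, 8, 9}


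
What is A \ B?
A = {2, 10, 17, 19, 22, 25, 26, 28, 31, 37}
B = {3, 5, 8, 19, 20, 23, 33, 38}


Set A = {2, 10, 17, 19, 22, 25, 26, 28, 31, 37}
Set B = {3, 5, 8, 19, 20, 23, 33, 38}
A \ B includes elements in A that are not in B.
Check each element of A:
2 (not in B, keep), 10 (not in B, keep), 17 (not in B, keep), 19 (in B, remove), 22 (not in B, keep), 25 (not in B, keep), 26 (not in B, keep), 28 (not in B, keep), 31 (not in B, keep), 37 (not in B, keep)
A \ B = {2, 10, 17, 22, 25, 26, 28, 31, 37}

{2, 10, 17, 22, 25, 26, 28, 31, 37}


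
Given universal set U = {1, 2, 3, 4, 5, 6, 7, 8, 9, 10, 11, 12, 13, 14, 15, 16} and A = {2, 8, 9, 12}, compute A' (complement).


Universal set U = {1, 2, 3, 4, 5, 6, 7, 8, 9, 10, 11, 12, 13, 14, 15, 16}
Set A = {2, 8, 9, 12}
A' = U \ A = elements in U but not in A
Checking each element of U:
1 (not in A, include), 2 (in A, exclude), 3 (not in A, include), 4 (not in A, include), 5 (not in A, include), 6 (not in A, include), 7 (not in A, include), 8 (in A, exclude), 9 (in A, exclude), 10 (not in A, include), 11 (not in A, include), 12 (in A, exclude), 13 (not in A, include), 14 (not in A, include), 15 (not in A, include), 16 (not in A, include)
A' = {1, 3, 4, 5, 6, 7, 10, 11, 13, 14, 15, 16}

{1, 3, 4, 5, 6, 7, 10, 11, 13, 14, 15, 16}


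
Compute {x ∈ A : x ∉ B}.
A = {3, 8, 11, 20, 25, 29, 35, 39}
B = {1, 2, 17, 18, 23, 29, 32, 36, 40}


Set A = {3, 8, 11, 20, 25, 29, 35, 39}
Set B = {1, 2, 17, 18, 23, 29, 32, 36, 40}
Check each element of A against B:
3 ∉ B (include), 8 ∉ B (include), 11 ∉ B (include), 20 ∉ B (include), 25 ∉ B (include), 29 ∈ B, 35 ∉ B (include), 39 ∉ B (include)
Elements of A not in B: {3, 8, 11, 20, 25, 35, 39}

{3, 8, 11, 20, 25, 35, 39}


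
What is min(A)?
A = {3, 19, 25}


Set A = {3, 19, 25}
Elements in ascending order: 3, 19, 25
The smallest element is 3.

3


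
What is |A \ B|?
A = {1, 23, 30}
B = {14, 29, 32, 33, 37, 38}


Set A = {1, 23, 30}
Set B = {14, 29, 32, 33, 37, 38}
A \ B = {1, 23, 30}
|A \ B| = 3

3


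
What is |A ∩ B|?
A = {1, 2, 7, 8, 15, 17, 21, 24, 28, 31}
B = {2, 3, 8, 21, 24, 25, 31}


Set A = {1, 2, 7, 8, 15, 17, 21, 24, 28, 31}
Set B = {2, 3, 8, 21, 24, 25, 31}
A ∩ B = {2, 8, 21, 24, 31}
|A ∩ B| = 5

5


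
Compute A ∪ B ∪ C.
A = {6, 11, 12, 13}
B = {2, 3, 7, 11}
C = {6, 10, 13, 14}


Set A = {6, 11, 12, 13}
Set B = {2, 3, 7, 11}
Set C = {6, 10, 13, 14}
First, A ∪ B = {2, 3, 6, 7, 11, 12, 13}
Then, (A ∪ B) ∪ C = {2, 3, 6, 7, 10, 11, 12, 13, 14}

{2, 3, 6, 7, 10, 11, 12, 13, 14}


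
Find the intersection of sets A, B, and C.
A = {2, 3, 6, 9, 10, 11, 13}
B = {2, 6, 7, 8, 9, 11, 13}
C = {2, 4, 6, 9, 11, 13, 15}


Set A = {2, 3, 6, 9, 10, 11, 13}
Set B = {2, 6, 7, 8, 9, 11, 13}
Set C = {2, 4, 6, 9, 11, 13, 15}
First, A ∩ B = {2, 6, 9, 11, 13}
Then, (A ∩ B) ∩ C = {2, 6, 9, 11, 13}

{2, 6, 9, 11, 13}


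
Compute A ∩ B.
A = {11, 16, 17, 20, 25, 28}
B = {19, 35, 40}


Set A = {11, 16, 17, 20, 25, 28}
Set B = {19, 35, 40}
A ∩ B includes only elements in both sets.
Check each element of A against B:
11 ✗, 16 ✗, 17 ✗, 20 ✗, 25 ✗, 28 ✗
A ∩ B = {}

{}


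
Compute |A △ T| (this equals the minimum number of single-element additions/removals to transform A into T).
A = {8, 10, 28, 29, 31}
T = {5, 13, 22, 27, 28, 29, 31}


Set A = {8, 10, 28, 29, 31}
Set T = {5, 13, 22, 27, 28, 29, 31}
Elements to remove from A (in A, not in T): {8, 10} → 2 removals
Elements to add to A (in T, not in A): {5, 13, 22, 27} → 4 additions
Total edits = 2 + 4 = 6

6


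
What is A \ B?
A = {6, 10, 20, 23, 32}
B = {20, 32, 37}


Set A = {6, 10, 20, 23, 32}
Set B = {20, 32, 37}
A \ B includes elements in A that are not in B.
Check each element of A:
6 (not in B, keep), 10 (not in B, keep), 20 (in B, remove), 23 (not in B, keep), 32 (in B, remove)
A \ B = {6, 10, 23}

{6, 10, 23}


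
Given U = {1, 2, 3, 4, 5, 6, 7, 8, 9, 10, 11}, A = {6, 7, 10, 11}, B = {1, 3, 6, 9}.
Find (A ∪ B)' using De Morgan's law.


U = {1, 2, 3, 4, 5, 6, 7, 8, 9, 10, 11}
A = {6, 7, 10, 11}, B = {1, 3, 6, 9}
A ∪ B = {1, 3, 6, 7, 9, 10, 11}
(A ∪ B)' = U \ (A ∪ B) = {2, 4, 5, 8}
Verification via A' ∩ B': A' = {1, 2, 3, 4, 5, 8, 9}, B' = {2, 4, 5, 7, 8, 10, 11}
A' ∩ B' = {2, 4, 5, 8} ✓

{2, 4, 5, 8}


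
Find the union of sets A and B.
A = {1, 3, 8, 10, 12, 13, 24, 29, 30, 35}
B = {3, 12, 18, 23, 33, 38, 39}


Set A = {1, 3, 8, 10, 12, 13, 24, 29, 30, 35}
Set B = {3, 12, 18, 23, 33, 38, 39}
A ∪ B includes all elements in either set.
Elements from A: {1, 3, 8, 10, 12, 13, 24, 29, 30, 35}
Elements from B not already included: {18, 23, 33, 38, 39}
A ∪ B = {1, 3, 8, 10, 12, 13, 18, 23, 24, 29, 30, 33, 35, 38, 39}

{1, 3, 8, 10, 12, 13, 18, 23, 24, 29, 30, 33, 35, 38, 39}


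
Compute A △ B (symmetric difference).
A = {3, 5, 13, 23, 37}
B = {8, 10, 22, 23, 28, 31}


Set A = {3, 5, 13, 23, 37}
Set B = {8, 10, 22, 23, 28, 31}
A △ B = (A \ B) ∪ (B \ A)
Elements in A but not B: {3, 5, 13, 37}
Elements in B but not A: {8, 10, 22, 28, 31}
A △ B = {3, 5, 8, 10, 13, 22, 28, 31, 37}

{3, 5, 8, 10, 13, 22, 28, 31, 37}


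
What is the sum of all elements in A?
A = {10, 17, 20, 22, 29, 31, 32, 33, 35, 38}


Set A = {10, 17, 20, 22, 29, 31, 32, 33, 35, 38}
Sum = 10 + 17 + 20 + 22 + 29 + 31 + 32 + 33 + 35 + 38 = 267

267


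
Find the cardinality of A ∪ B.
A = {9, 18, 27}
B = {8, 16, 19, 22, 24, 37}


Set A = {9, 18, 27}, |A| = 3
Set B = {8, 16, 19, 22, 24, 37}, |B| = 6
A ∩ B = {}, |A ∩ B| = 0
|A ∪ B| = |A| + |B| - |A ∩ B| = 3 + 6 - 0 = 9

9


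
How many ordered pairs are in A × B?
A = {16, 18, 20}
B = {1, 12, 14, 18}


Set A = {16, 18, 20} has 3 elements.
Set B = {1, 12, 14, 18} has 4 elements.
|A × B| = |A| × |B| = 3 × 4 = 12

12


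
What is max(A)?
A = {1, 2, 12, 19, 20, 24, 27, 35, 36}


Set A = {1, 2, 12, 19, 20, 24, 27, 35, 36}
Elements in ascending order: 1, 2, 12, 19, 20, 24, 27, 35, 36
The largest element is 36.

36


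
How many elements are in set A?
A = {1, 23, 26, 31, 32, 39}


Set A = {1, 23, 26, 31, 32, 39}
Listing elements: 1, 23, 26, 31, 32, 39
Counting: 6 elements
|A| = 6

6


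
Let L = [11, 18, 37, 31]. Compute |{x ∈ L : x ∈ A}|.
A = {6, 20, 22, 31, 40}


Set A = {6, 20, 22, 31, 40}
Candidates: [11, 18, 37, 31]
Check each candidate:
11 ∉ A, 18 ∉ A, 37 ∉ A, 31 ∈ A
Count of candidates in A: 1

1


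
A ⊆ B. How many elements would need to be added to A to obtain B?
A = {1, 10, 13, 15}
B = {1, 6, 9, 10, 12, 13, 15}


Set A = {1, 10, 13, 15}, |A| = 4
Set B = {1, 6, 9, 10, 12, 13, 15}, |B| = 7
Since A ⊆ B: B \ A = {6, 9, 12}
|B| - |A| = 7 - 4 = 3

3


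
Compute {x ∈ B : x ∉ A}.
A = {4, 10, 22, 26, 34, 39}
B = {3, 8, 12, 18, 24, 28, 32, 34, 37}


Set A = {4, 10, 22, 26, 34, 39}
Set B = {3, 8, 12, 18, 24, 28, 32, 34, 37}
Check each element of B against A:
3 ∉ A (include), 8 ∉ A (include), 12 ∉ A (include), 18 ∉ A (include), 24 ∉ A (include), 28 ∉ A (include), 32 ∉ A (include), 34 ∈ A, 37 ∉ A (include)
Elements of B not in A: {3, 8, 12, 18, 24, 28, 32, 37}

{3, 8, 12, 18, 24, 28, 32, 37}


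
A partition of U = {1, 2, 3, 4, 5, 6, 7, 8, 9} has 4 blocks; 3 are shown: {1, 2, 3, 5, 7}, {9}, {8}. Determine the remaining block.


U = {1, 2, 3, 4, 5, 6, 7, 8, 9}
Shown blocks: {1, 2, 3, 5, 7}, {9}, {8}
A partition's blocks are pairwise disjoint and cover U, so the missing block = U \ (union of shown blocks).
Union of shown blocks: {1, 2, 3, 5, 7, 8, 9}
Missing block = U \ (union) = {4, 6}

{4, 6}


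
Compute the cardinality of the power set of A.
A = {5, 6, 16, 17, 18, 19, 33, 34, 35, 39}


Set A = {5, 6, 16, 17, 18, 19, 33, 34, 35, 39}
|A| = 10
The power set P(A) contains all subsets of A.
|P(A)| = 2^|A| = 2^10 = 1024

1024


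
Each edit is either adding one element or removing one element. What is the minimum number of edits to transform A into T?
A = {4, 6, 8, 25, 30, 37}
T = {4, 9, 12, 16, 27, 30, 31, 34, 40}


Set A = {4, 6, 8, 25, 30, 37}
Set T = {4, 9, 12, 16, 27, 30, 31, 34, 40}
Elements to remove from A (in A, not in T): {6, 8, 25, 37} → 4 removals
Elements to add to A (in T, not in A): {9, 12, 16, 27, 31, 34, 40} → 7 additions
Total edits = 4 + 7 = 11

11


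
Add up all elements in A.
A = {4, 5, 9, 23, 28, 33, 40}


Set A = {4, 5, 9, 23, 28, 33, 40}
Sum = 4 + 5 + 9 + 23 + 28 + 33 + 40 = 142

142


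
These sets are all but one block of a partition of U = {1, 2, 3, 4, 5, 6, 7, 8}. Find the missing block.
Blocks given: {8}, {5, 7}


U = {1, 2, 3, 4, 5, 6, 7, 8}
Shown blocks: {8}, {5, 7}
A partition's blocks are pairwise disjoint and cover U, so the missing block = U \ (union of shown blocks).
Union of shown blocks: {5, 7, 8}
Missing block = U \ (union) = {1, 2, 3, 4, 6}

{1, 2, 3, 4, 6}


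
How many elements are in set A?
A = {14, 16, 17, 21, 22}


Set A = {14, 16, 17, 21, 22}
Listing elements: 14, 16, 17, 21, 22
Counting: 5 elements
|A| = 5

5


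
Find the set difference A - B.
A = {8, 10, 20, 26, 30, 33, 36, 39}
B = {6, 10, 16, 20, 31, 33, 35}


Set A = {8, 10, 20, 26, 30, 33, 36, 39}
Set B = {6, 10, 16, 20, 31, 33, 35}
A \ B includes elements in A that are not in B.
Check each element of A:
8 (not in B, keep), 10 (in B, remove), 20 (in B, remove), 26 (not in B, keep), 30 (not in B, keep), 33 (in B, remove), 36 (not in B, keep), 39 (not in B, keep)
A \ B = {8, 26, 30, 36, 39}

{8, 26, 30, 36, 39}


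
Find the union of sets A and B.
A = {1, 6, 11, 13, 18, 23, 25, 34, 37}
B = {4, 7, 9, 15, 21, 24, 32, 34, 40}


Set A = {1, 6, 11, 13, 18, 23, 25, 34, 37}
Set B = {4, 7, 9, 15, 21, 24, 32, 34, 40}
A ∪ B includes all elements in either set.
Elements from A: {1, 6, 11, 13, 18, 23, 25, 34, 37}
Elements from B not already included: {4, 7, 9, 15, 21, 24, 32, 40}
A ∪ B = {1, 4, 6, 7, 9, 11, 13, 15, 18, 21, 23, 24, 25, 32, 34, 37, 40}

{1, 4, 6, 7, 9, 11, 13, 15, 18, 21, 23, 24, 25, 32, 34, 37, 40}


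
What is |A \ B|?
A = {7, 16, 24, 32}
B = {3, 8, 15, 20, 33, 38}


Set A = {7, 16, 24, 32}
Set B = {3, 8, 15, 20, 33, 38}
A \ B = {7, 16, 24, 32}
|A \ B| = 4

4


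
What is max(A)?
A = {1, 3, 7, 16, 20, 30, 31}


Set A = {1, 3, 7, 16, 20, 30, 31}
Elements in ascending order: 1, 3, 7, 16, 20, 30, 31
The largest element is 31.

31


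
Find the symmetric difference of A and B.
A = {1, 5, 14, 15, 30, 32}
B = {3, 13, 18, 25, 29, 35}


Set A = {1, 5, 14, 15, 30, 32}
Set B = {3, 13, 18, 25, 29, 35}
A △ B = (A \ B) ∪ (B \ A)
Elements in A but not B: {1, 5, 14, 15, 30, 32}
Elements in B but not A: {3, 13, 18, 25, 29, 35}
A △ B = {1, 3, 5, 13, 14, 15, 18, 25, 29, 30, 32, 35}

{1, 3, 5, 13, 14, 15, 18, 25, 29, 30, 32, 35}


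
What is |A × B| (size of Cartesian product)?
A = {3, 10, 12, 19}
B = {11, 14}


Set A = {3, 10, 12, 19} has 4 elements.
Set B = {11, 14} has 2 elements.
|A × B| = |A| × |B| = 4 × 2 = 8

8


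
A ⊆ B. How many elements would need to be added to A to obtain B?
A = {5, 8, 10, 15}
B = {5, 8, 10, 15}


Set A = {5, 8, 10, 15}, |A| = 4
Set B = {5, 8, 10, 15}, |B| = 4
Since A ⊆ B: B \ A = {}
|B| - |A| = 4 - 4 = 0

0


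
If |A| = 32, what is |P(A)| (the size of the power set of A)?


The set has 32 elements.
The power set contains all possible subsets.
|P(A)| = 2^|A| = 2^32 = 4294967296

4294967296


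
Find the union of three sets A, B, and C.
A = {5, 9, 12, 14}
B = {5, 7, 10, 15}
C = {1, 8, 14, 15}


Set A = {5, 9, 12, 14}
Set B = {5, 7, 10, 15}
Set C = {1, 8, 14, 15}
First, A ∪ B = {5, 7, 9, 10, 12, 14, 15}
Then, (A ∪ B) ∪ C = {1, 5, 7, 8, 9, 10, 12, 14, 15}

{1, 5, 7, 8, 9, 10, 12, 14, 15}


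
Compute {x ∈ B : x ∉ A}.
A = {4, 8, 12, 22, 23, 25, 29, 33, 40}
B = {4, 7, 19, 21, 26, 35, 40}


Set A = {4, 8, 12, 22, 23, 25, 29, 33, 40}
Set B = {4, 7, 19, 21, 26, 35, 40}
Check each element of B against A:
4 ∈ A, 7 ∉ A (include), 19 ∉ A (include), 21 ∉ A (include), 26 ∉ A (include), 35 ∉ A (include), 40 ∈ A
Elements of B not in A: {7, 19, 21, 26, 35}

{7, 19, 21, 26, 35}


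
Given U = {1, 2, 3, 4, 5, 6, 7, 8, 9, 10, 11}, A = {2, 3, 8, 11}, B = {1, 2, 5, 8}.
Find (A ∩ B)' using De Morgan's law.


U = {1, 2, 3, 4, 5, 6, 7, 8, 9, 10, 11}
A = {2, 3, 8, 11}, B = {1, 2, 5, 8}
A ∩ B = {2, 8}
(A ∩ B)' = U \ (A ∩ B) = {1, 3, 4, 5, 6, 7, 9, 10, 11}
Verification via A' ∪ B': A' = {1, 4, 5, 6, 7, 9, 10}, B' = {3, 4, 6, 7, 9, 10, 11}
A' ∪ B' = {1, 3, 4, 5, 6, 7, 9, 10, 11} ✓

{1, 3, 4, 5, 6, 7, 9, 10, 11}


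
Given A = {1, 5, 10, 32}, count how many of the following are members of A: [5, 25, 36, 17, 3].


Set A = {1, 5, 10, 32}
Candidates: [5, 25, 36, 17, 3]
Check each candidate:
5 ∈ A, 25 ∉ A, 36 ∉ A, 17 ∉ A, 3 ∉ A
Count of candidates in A: 1

1


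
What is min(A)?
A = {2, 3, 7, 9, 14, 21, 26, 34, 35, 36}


Set A = {2, 3, 7, 9, 14, 21, 26, 34, 35, 36}
Elements in ascending order: 2, 3, 7, 9, 14, 21, 26, 34, 35, 36
The smallest element is 2.

2


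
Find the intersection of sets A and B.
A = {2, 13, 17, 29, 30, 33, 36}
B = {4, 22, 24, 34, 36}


Set A = {2, 13, 17, 29, 30, 33, 36}
Set B = {4, 22, 24, 34, 36}
A ∩ B includes only elements in both sets.
Check each element of A against B:
2 ✗, 13 ✗, 17 ✗, 29 ✗, 30 ✗, 33 ✗, 36 ✓
A ∩ B = {36}

{36}


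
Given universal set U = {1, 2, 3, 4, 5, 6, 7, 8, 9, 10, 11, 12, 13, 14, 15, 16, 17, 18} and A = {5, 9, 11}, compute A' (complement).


Universal set U = {1, 2, 3, 4, 5, 6, 7, 8, 9, 10, 11, 12, 13, 14, 15, 16, 17, 18}
Set A = {5, 9, 11}
A' = U \ A = elements in U but not in A
Checking each element of U:
1 (not in A, include), 2 (not in A, include), 3 (not in A, include), 4 (not in A, include), 5 (in A, exclude), 6 (not in A, include), 7 (not in A, include), 8 (not in A, include), 9 (in A, exclude), 10 (not in A, include), 11 (in A, exclude), 12 (not in A, include), 13 (not in A, include), 14 (not in A, include), 15 (not in A, include), 16 (not in A, include), 17 (not in A, include), 18 (not in A, include)
A' = {1, 2, 3, 4, 6, 7, 8, 10, 12, 13, 14, 15, 16, 17, 18}

{1, 2, 3, 4, 6, 7, 8, 10, 12, 13, 14, 15, 16, 17, 18}
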